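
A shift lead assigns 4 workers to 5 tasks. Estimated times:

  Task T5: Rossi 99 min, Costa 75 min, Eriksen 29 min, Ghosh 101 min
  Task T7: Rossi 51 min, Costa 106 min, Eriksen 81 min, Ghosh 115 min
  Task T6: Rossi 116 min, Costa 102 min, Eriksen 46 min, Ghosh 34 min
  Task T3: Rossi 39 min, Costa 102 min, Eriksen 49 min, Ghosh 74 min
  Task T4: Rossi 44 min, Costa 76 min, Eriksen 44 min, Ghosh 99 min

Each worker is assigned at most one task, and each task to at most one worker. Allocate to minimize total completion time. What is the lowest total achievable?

Minimum total: 178 min

Optimal: Rossi→Task T3 (39 min), Costa→Task T4 (76 min), Eriksen→Task T5 (29 min), Ghosh→Task T6 (34 min) — total 39+76+29+34 = 178 min.
Row-greedy (each worker in turn takes its cheapest remaining task) gives 192 min, worse by 14.
Next-best assignment: Rossi→Task T7, Costa→Task T4, Eriksen→Task T5, Ghosh→Task T6 = 190 min.
Every other assignment is strictly worse.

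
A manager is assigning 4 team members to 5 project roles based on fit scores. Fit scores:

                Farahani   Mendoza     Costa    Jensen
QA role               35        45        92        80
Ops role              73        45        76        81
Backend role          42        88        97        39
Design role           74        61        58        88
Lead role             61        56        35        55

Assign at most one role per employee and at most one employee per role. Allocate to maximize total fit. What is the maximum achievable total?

This is a one-to-one assignment (maximum-weight bipartite matching).
Optimal: Farahani→Ops role (73 pts), Mendoza→Backend role (88 pts), Costa→QA role (92 pts), Jensen→Design role (88 pts) — total 73+88+92+88 = 341 pts.
Max-entry greedy (repeatedly take the single best remaining cell) gives 314 pts, worse by 27.
Swapping Mendoza↔Jensen (Mendoza→Design role 61 pts, Jensen→Backend role 39 pts) loses 76.
Every other assignment is strictly worse.

Max total: 341 pts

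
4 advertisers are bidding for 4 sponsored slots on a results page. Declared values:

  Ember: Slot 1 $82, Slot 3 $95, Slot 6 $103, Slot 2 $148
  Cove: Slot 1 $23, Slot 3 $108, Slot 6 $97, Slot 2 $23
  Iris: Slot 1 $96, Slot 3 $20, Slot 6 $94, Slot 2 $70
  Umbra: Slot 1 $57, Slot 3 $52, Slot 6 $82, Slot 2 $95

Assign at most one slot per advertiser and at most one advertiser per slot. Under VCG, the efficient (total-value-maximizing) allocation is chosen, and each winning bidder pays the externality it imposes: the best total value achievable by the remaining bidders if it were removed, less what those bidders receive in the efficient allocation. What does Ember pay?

Efficient allocation: Ember→Slot 2 ($148), Cove→Slot 3 ($108), Iris→Slot 1 ($96), Umbra→Slot 6 ($82); total welfare W = $434.
Ember receives Slot 2 at value $148, so the others get W − 148 = $286.
Without Ember: best allocation of the remaining 3 bidders over all 4 slots is Cove→Slot 3 ($108), Iris→Slot 1 ($96), Umbra→Slot 2 ($95), total $299.
VCG payment = (others' best without Ember) − (others' welfare with Ember) = 299 − 286 = $13.

Ember pays $13.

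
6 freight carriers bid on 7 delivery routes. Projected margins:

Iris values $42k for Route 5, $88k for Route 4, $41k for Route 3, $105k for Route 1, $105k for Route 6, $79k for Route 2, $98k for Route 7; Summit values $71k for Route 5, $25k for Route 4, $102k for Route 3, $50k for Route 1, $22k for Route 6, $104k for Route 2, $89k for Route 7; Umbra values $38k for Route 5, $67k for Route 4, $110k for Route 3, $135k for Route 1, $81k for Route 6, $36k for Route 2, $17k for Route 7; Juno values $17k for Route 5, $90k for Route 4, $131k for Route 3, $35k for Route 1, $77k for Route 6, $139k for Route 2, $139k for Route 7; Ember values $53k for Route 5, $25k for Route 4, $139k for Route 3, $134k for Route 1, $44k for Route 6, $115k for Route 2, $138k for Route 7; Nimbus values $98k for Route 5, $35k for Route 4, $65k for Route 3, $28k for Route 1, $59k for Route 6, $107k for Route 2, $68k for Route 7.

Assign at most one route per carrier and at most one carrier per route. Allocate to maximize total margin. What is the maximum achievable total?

Optimal: Iris→Route 6 ($105k), Summit→Route 2 ($104k), Umbra→Route 1 ($135k), Juno→Route 7 ($139k), Ember→Route 3 ($139k), Nimbus→Route 5 ($98k) — total 105+104+135+139+139+98 = $720k.
Column-greedy (each route in turn goes to its best remaining carrier) gives $671k, worse by 49.
Next-best assignment: Iris→Route 6, Summit→Route 3, Umbra→Route 1, Juno→Route 2, Ember→Route 7, Nimbus→Route 5 = $717k.

Max total: $720k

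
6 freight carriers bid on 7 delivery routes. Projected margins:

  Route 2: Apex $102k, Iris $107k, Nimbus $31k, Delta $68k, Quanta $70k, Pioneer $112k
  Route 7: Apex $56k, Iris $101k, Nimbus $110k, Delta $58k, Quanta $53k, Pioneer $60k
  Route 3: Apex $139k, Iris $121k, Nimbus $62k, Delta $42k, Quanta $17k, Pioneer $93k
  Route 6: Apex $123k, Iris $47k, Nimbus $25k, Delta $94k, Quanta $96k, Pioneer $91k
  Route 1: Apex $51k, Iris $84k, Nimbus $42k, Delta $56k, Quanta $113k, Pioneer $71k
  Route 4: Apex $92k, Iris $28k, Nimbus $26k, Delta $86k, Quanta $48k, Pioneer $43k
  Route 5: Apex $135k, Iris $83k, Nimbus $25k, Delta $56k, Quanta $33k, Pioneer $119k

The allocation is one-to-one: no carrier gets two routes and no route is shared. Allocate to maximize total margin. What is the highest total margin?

Maximum total: $685k

Optimal: Apex→Route 5 ($135k), Iris→Route 3 ($121k), Nimbus→Route 7 ($110k), Delta→Route 6 ($94k), Quanta→Route 1 ($113k), Pioneer→Route 2 ($112k) — total 135+121+110+94+113+112 = $685k.
Row-greedy (each carrier in turn takes its best remaining route) gives $682k, worse by 3.
Next-best assignment: Apex→Route 3, Iris→Route 2, Nimbus→Route 7, Delta→Route 6, Quanta→Route 1, Pioneer→Route 5 = $682k.
Every other assignment is strictly worse.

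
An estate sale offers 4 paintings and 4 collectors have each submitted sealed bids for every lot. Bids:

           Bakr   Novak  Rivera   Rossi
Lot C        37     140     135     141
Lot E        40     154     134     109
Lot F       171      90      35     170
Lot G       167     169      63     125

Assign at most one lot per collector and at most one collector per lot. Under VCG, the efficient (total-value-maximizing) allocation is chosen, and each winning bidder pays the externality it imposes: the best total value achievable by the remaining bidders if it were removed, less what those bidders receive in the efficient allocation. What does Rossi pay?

Efficient allocation: Bakr→Lot G ($167), Novak→Lot E ($154), Rivera→Lot C ($135), Rossi→Lot F ($170); total welfare W = $626.
Rossi receives Lot F at value $170, so the others get W − 170 = $456.
Without Rossi: best allocation of the remaining 3 bidders over all 4 lots is Bakr→Lot F ($171), Novak→Lot G ($169), Rivera→Lot C ($135), total $475.
VCG payment = (others' best without Rossi) − (others' welfare with Rossi) = 475 − 456 = $19.

Rossi pays $19.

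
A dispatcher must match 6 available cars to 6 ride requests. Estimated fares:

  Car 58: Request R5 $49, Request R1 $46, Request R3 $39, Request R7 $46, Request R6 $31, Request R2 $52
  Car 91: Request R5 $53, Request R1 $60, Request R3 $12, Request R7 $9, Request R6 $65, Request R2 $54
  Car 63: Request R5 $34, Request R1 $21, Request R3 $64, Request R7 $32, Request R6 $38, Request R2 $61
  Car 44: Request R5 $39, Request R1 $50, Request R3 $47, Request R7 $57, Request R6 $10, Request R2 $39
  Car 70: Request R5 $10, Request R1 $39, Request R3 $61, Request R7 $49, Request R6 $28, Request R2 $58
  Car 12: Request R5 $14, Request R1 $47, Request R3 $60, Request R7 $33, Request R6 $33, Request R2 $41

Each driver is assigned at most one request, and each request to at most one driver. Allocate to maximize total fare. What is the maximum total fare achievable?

Optimal: Car 58→Request R5 ($49), Car 91→Request R6 ($65), Car 63→Request R3 ($64), Car 44→Request R7 ($57), Car 70→Request R2 ($58), Car 12→Request R1 ($47) — total 49+65+64+57+58+47 = $340.
Row-greedy (each driver in turn takes its best remaining request) gives $291, worse by 49.
Swapping Car 44↔Car 58 (Car 44→Request R5 $39, Car 58→Request R7 $46) loses 21.
No other one-to-one assignment exceeds $340.

Maximum total: $340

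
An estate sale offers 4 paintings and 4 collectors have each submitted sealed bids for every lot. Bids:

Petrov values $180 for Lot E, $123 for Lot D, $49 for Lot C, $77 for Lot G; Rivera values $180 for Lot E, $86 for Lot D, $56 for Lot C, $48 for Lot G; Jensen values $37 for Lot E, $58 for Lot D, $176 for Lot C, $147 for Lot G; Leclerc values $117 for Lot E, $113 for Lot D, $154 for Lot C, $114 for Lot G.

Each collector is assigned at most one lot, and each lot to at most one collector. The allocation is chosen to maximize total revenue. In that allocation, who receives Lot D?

Petrov receives Lot D.

Treat this as an assignment problem: match each collector to one lot.
Optimal: Petrov→Lot D ($123), Rivera→Lot E ($180), Jensen→Lot G ($147), Leclerc→Lot C ($154) — total 123+180+147+154 = $604.
Checked against all permutations: $604 is optimal.
Petrov's own top lot is Lot E ($180), but forcing Petrov→Lot E and reassigning the rest optimally gives only $567 — worse by 37.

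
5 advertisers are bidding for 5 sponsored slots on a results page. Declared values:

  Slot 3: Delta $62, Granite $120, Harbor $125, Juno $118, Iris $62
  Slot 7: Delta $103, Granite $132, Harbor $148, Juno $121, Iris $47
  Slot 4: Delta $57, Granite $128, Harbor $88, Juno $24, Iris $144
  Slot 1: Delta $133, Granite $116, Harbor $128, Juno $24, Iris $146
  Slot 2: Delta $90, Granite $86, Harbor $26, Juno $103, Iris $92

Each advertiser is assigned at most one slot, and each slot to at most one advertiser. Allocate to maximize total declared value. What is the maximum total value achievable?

Max total: $648

This is the linear assignment problem.
Optimal: Delta→Slot 1 ($133), Granite→Slot 3 ($120), Harbor→Slot 7 ($148), Juno→Slot 2 ($103), Iris→Slot 4 ($144) — total 133+120+148+103+144 = $648.
Next-best assignment: Delta→Slot 1, Granite→Slot 7, Harbor→Slot 3, Juno→Slot 2, Iris→Slot 4 = $637.
Swapping Granite↔Juno (Granite→Slot 2 $86, Juno→Slot 3 $118) loses 19.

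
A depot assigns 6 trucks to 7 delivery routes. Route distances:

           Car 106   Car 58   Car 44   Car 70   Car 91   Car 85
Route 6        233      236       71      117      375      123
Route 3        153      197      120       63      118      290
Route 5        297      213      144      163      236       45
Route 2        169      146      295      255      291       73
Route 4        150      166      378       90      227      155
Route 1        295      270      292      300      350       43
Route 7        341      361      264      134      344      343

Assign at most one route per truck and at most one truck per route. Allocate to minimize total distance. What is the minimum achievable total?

This is a one-to-one assignment (minimum-cost bipartite matching).
Optimal: Car 106→Route 4 (150 km), Car 58→Route 2 (146 km), Car 44→Route 6 (71 km), Car 70→Route 7 (134 km), Car 91→Route 3 (118 km), Car 85→Route 1 (43 km) — total 150+146+71+134+118+43 = 662 km.
Column-greedy (each route in turn goes to its cheapest remaining truck) gives 825 km, worse by 163.
Next-best assignment: Car 106→Route 4, Car 58→Route 2, Car 44→Route 6, Car 70→Route 7, Car 91→Route 3, Car 85→Route 5 = 664 km.

Min total: 662 km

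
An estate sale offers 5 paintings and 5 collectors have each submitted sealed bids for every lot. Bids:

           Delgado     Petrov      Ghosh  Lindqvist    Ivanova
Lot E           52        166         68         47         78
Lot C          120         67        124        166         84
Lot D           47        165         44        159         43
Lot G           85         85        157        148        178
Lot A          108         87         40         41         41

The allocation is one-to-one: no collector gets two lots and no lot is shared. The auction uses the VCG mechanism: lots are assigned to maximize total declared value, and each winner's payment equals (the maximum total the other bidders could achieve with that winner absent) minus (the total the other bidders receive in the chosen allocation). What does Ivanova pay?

Efficient allocation: Delgado→Lot A ($108), Petrov→Lot E ($166), Ghosh→Lot C ($124), Lindqvist→Lot D ($159), Ivanova→Lot G ($178); total welfare W = $735.
Ivanova receives Lot G at value $178, so the others get W − 178 = $557.
Without Ivanova: best allocation of the remaining 4 bidders over all 5 lots is Delgado→Lot C ($120), Petrov→Lot E ($166), Ghosh→Lot G ($157), Lindqvist→Lot D ($159), total $602.
VCG payment = (others' best without Ivanova) − (others' welfare with Ivanova) = 602 − 557 = $45.

Ivanova pays $45.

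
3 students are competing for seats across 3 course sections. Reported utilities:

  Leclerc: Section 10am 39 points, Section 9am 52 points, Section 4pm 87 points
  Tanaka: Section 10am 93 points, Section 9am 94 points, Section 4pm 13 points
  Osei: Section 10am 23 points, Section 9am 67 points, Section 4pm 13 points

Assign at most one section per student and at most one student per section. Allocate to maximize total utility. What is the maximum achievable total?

This is a one-to-one assignment (maximum-weight bipartite matching).
Optimal: Leclerc→Section 4pm (87 points), Tanaka→Section 10am (93 points), Osei→Section 9am (67 points) — total 87+93+67 = 247 points.
Max-entry greedy (repeatedly take the single best remaining cell) gives 204 points, worse by 43.

Maximum total: 247 points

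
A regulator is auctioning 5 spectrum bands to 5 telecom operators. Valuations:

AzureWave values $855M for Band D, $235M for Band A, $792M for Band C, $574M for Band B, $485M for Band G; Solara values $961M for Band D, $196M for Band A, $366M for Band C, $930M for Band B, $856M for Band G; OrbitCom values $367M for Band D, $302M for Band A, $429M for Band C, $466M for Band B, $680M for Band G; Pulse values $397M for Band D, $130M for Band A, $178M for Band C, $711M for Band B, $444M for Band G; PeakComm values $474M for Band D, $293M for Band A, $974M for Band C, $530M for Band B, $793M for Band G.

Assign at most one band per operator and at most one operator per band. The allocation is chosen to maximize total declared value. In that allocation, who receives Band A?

This is the linear assignment problem.
Optimal: AzureWave→Band D ($855M), Solara→Band G ($856M), OrbitCom→Band A ($302M), Pulse→Band B ($711M), PeakComm→Band C ($974M) — total 855+856+302+711+974 = $3698M.
Max-entry greedy (repeatedly take the single best remaining cell) gives $3561M, worse by 137.
No other one-to-one assignment exceeds $3698M.
OrbitCom's own top band is Band G ($680M), but forcing OrbitCom→Band G and reassigning the rest optimally gives only $3569M — worse by 129.

OrbitCom receives Band A.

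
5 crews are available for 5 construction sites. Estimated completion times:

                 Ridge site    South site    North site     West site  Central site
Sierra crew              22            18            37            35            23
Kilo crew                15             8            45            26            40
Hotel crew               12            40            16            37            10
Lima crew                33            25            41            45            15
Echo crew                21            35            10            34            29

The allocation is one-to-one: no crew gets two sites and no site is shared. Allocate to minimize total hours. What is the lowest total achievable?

Treat this as an assignment problem: match each crew to one site.
Optimal: Sierra crew→West site (35 hours), Kilo crew→South site (8 hours), Hotel crew→Ridge site (12 hours), Lima crew→Central site (15 hours), Echo crew→North site (10 hours) — total 35+8+12+15+10 = 80 hours.
Every other assignment is strictly worse.

Min total: 80 hours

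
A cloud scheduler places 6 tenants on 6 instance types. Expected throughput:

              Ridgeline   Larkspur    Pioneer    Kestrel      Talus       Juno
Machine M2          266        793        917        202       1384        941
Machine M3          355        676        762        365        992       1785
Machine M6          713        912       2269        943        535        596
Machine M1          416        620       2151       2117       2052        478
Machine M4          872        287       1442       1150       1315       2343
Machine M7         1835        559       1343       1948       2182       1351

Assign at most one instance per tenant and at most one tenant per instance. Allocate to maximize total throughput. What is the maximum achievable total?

Max total: 10624 ops/s

This is a one-to-one assignment (maximum-weight bipartite matching).
Optimal: Ridgeline→Machine M7 (1835 ops/s), Larkspur→Machine M3 (676 ops/s), Pioneer→Machine M6 (2269 ops/s), Kestrel→Machine M1 (2117 ops/s), Talus→Machine M2 (1384 ops/s), Juno→Machine M4 (2343 ops/s) — total 1835+676+2269+2117+1384+2343 = 10624 ops/s.
Column-greedy (each instance in turn goes to its best remaining tenant) gives 8986 ops/s, worse by 1638.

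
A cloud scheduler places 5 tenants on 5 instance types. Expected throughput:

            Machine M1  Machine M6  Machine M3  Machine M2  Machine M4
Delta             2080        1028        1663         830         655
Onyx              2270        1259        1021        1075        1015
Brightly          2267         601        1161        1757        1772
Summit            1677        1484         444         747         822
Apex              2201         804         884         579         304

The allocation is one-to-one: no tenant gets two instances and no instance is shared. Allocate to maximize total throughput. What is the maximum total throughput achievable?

Optimal: Delta→Machine M3 (1663 ops/s), Onyx→Machine M2 (1075 ops/s), Brightly→Machine M4 (1772 ops/s), Summit→Machine M6 (1484 ops/s), Apex→Machine M1 (2201 ops/s) — total 1663+1075+1772+1484+2201 = 8195 ops/s.
Max-entry greedy (repeatedly take the single best remaining cell) gives 7768 ops/s, worse by 427.
Next-best assignment: Delta→Machine M3, Onyx→Machine M4, Brightly→Machine M2, Summit→Machine M6, Apex→Machine M1 = 8120 ops/s.

Max total: 8195 ops/s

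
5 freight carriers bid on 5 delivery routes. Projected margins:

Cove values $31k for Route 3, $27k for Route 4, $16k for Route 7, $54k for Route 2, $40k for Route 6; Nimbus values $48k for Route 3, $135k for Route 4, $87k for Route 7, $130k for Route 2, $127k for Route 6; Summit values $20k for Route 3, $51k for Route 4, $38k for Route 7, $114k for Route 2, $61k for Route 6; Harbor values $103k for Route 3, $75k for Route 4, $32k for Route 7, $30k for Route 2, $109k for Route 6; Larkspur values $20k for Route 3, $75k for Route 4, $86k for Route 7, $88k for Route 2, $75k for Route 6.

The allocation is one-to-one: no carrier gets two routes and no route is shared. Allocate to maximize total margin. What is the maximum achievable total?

Treat this as an assignment problem: match each carrier to one route.
Optimal: Cove→Route 6 ($40k), Nimbus→Route 4 ($135k), Summit→Route 2 ($114k), Harbor→Route 3 ($103k), Larkspur→Route 7 ($86k) — total 40+135+114+103+86 = $478k.
Row-greedy (each carrier in turn takes its best remaining route) gives $439k, worse by 39.
Next-best assignment: Cove→Route 3, Nimbus→Route 4, Summit→Route 2, Harbor→Route 6, Larkspur→Route 7 = $475k.
Checked against all permutations: $478k is optimal.

Max total: $478k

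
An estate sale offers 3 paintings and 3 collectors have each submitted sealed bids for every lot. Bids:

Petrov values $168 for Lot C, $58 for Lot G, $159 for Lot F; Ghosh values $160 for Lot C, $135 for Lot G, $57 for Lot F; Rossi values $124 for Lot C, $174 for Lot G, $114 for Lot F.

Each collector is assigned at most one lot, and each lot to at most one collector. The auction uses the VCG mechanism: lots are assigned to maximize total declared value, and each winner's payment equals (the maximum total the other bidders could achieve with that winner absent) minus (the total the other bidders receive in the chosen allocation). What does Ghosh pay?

Efficient allocation: Petrov→Lot F ($159), Ghosh→Lot C ($160), Rossi→Lot G ($174); total welfare W = $493.
Ghosh receives Lot C at value $160, so the others get W − 160 = $333.
Without Ghosh: best allocation of the remaining 2 bidders over all 3 lots is Petrov→Lot C ($168), Rossi→Lot G ($174), total $342.
VCG payment = (others' best without Ghosh) − (others' welfare with Ghosh) = 342 − 333 = $9.

Ghosh pays $9.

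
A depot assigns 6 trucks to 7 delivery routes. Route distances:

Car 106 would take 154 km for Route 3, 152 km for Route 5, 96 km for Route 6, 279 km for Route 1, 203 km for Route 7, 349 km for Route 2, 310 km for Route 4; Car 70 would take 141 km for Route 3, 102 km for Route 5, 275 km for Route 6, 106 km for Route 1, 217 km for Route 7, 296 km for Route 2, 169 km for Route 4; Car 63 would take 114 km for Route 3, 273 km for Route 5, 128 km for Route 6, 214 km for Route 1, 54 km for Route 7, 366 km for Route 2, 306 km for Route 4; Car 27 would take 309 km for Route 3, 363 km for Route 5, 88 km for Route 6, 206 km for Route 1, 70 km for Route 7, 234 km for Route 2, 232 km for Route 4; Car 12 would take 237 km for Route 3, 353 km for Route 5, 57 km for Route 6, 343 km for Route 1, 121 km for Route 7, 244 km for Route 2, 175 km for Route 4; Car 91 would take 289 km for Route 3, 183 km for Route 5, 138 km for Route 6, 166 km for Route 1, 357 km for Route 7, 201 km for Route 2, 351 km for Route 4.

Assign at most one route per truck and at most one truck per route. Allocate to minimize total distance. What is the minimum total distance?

Minimum total: 700 km

Optimal: Car 106→Route 5 (152 km), Car 70→Route 1 (106 km), Car 63→Route 3 (114 km), Car 27→Route 7 (70 km), Car 12→Route 6 (57 km), Car 91→Route 2 (201 km) — total 152+106+114+70+57+201 = 700 km.
Row-greedy (each truck in turn takes its cheapest remaining route) gives 834 km, worse by 134.
Swapping Car 106↔Car 12 (Car 106→Route 6 96 km, Car 12→Route 5 353 km) adds 240.
No other one-to-one assignment undercuts 700 km.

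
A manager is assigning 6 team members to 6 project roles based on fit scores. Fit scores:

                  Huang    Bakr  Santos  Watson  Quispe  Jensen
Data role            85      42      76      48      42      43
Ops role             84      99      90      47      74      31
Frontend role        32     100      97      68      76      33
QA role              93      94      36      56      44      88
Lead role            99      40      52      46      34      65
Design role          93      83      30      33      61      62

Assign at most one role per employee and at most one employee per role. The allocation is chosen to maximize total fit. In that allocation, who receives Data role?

Watson receives Data role.

Optimal: Huang→Lead role (99 pts), Bakr→Ops role (99 pts), Santos→Frontend role (97 pts), Watson→Data role (48 pts), Quispe→Design role (61 pts), Jensen→QA role (88 pts) — total 99+99+97+48+61+88 = 492 pts.
Row-greedy (each employee in turn takes its best remaining role) gives 449 pts, worse by 43.
Swapping Santos↔Watson (Santos→Data role 76 pts, Watson→Frontend role 68 pts) loses 1.
No other one-to-one assignment exceeds 492 pts.
Watson's own top role is Frontend role (68 pts), but forcing Watson→Frontend role and reassigning the rest optimally gives only 491 pts — worse by 1.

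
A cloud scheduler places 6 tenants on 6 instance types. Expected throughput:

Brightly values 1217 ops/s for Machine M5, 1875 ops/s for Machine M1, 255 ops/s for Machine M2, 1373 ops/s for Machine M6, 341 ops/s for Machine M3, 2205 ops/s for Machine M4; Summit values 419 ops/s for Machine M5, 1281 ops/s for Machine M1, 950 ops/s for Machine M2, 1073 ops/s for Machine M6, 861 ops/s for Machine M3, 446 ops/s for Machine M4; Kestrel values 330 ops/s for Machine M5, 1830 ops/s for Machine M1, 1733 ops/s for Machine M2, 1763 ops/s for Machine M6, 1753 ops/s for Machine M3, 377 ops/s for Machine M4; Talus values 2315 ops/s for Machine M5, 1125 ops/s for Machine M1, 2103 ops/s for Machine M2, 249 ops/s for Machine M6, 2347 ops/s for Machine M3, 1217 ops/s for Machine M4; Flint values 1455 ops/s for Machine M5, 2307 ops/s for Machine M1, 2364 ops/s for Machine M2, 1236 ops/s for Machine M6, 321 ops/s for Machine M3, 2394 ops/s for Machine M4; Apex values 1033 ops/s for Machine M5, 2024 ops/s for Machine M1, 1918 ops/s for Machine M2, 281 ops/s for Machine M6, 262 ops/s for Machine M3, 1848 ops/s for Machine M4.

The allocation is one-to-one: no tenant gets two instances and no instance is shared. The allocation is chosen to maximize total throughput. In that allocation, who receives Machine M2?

Flint receives Machine M2.

Optimal: Brightly→Machine M4 (2205 ops/s), Summit→Machine M6 (1073 ops/s), Kestrel→Machine M3 (1753 ops/s), Talus→Machine M5 (2315 ops/s), Flint→Machine M2 (2364 ops/s), Apex→Machine M1 (2024 ops/s) — total 2205+1073+1753+2315+2364+2024 = 11734 ops/s.
Column-greedy (each instance in turn goes to its best remaining tenant) gives 11369 ops/s, worse by 365.
Swapping Brightly↔Summit (Brightly→Machine M6 1373 ops/s, Summit→Machine M4 446 ops/s) loses 1459.
No other one-to-one assignment exceeds 11734 ops/s.
Flint's own top instance is Machine M4 (2394 ops/s), but forcing Flint→Machine M4 and reassigning the rest optimally gives only 11328 ops/s — worse by 406.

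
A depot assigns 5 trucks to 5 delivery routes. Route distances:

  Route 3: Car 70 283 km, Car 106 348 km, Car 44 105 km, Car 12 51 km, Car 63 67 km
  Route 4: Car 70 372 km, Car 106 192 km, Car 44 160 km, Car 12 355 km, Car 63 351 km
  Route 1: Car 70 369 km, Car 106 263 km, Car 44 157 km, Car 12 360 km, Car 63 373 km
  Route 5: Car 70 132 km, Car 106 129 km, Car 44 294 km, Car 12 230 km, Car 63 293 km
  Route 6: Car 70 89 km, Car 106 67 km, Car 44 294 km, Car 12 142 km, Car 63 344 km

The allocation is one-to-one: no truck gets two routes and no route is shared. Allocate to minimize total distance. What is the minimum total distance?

This is the linear assignment problem.
Optimal: Car 70→Route 5 (132 km), Car 106→Route 4 (192 km), Car 44→Route 1 (157 km), Car 12→Route 6 (142 km), Car 63→Route 3 (67 km) — total 132+192+157+142+67 = 690 km.
Min-entry greedy (repeatedly take the single cheapest remaining cell) gives 758 km, worse by 68.
Swapping Car 44↔Car 106 (Car 44→Route 4 160 km, Car 106→Route 1 263 km) adds 74.

Min total: 690 km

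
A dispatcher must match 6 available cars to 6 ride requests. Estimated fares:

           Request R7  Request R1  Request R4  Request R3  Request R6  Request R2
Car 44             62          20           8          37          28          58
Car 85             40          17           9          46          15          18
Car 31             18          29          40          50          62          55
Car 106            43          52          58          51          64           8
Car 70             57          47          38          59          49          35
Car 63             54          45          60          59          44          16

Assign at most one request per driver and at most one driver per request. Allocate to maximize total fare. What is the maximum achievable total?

Optimal: Car 44→Request R2 ($58), Car 85→Request R3 ($46), Car 31→Request R6 ($62), Car 106→Request R1 ($52), Car 70→Request R7 ($57), Car 63→Request R4 ($60) — total 58+46+62+52+57+60 = $335.
Max-entry greedy (repeatedly take the single best remaining cell) gives $317, worse by 18.
Next-best assignment: Car 44→Request R7, Car 85→Request R3, Car 31→Request R2, Car 106→Request R6, Car 70→Request R1, Car 63→Request R4 = $334.

Max total: $335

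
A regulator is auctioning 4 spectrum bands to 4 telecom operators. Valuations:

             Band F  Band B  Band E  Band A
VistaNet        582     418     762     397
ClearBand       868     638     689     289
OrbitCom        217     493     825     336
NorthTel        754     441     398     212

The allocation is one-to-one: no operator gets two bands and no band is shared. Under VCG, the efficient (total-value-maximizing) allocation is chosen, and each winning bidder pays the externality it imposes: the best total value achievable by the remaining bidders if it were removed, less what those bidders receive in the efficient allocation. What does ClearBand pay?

Efficient allocation: VistaNet→Band A ($397M), ClearBand→Band B ($638M), OrbitCom→Band E ($825M), NorthTel→Band F ($754M); total welfare W = $2614M.
ClearBand receives Band B at value $638M, so the others get W − 638 = $1976M.
Without ClearBand: best allocation of the remaining 3 bidders over all 4 bands is VistaNet→Band E ($762M), OrbitCom→Band B ($493M), NorthTel→Band F ($754M), total $2009M.
VCG payment = (others' best without ClearBand) − (others' welfare with ClearBand) = 2009 − 1976 = $33M.

ClearBand pays $33M.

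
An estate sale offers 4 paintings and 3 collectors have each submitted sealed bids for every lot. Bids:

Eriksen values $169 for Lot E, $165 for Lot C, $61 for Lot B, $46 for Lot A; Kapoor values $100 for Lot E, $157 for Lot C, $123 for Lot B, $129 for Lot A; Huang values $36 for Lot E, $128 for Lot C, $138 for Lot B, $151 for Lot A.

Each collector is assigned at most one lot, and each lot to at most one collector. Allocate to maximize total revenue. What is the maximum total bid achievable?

Maximum total: $477

This is a one-to-one assignment (maximum-weight bipartite matching).
Optimal: Eriksen→Lot E ($169), Kapoor→Lot C ($157), Huang→Lot A ($151) — total 169+157+151 = $477.
Every other assignment is strictly worse.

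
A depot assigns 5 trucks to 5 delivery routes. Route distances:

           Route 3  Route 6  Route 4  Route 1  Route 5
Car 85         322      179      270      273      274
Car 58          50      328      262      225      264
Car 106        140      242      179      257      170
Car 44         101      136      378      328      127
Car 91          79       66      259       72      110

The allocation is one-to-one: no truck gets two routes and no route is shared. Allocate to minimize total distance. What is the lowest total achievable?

Min total: 607 km

Optimal: Car 85→Route 6 (179 km), Car 58→Route 3 (50 km), Car 106→Route 4 (179 km), Car 44→Route 5 (127 km), Car 91→Route 1 (72 km) — total 179+50+179+127+72 = 607 km.
Min-entry greedy (repeatedly take the single cheapest remaining cell) gives 695 km, worse by 88.
Next-best assignment: Car 85→Route 1, Car 58→Route 3, Car 106→Route 4, Car 44→Route 5, Car 91→Route 6 = 695 km.
Swapping Car 85↔Car 91 (Car 85→Route 1 273 km, Car 91→Route 6 66 km) adds 88.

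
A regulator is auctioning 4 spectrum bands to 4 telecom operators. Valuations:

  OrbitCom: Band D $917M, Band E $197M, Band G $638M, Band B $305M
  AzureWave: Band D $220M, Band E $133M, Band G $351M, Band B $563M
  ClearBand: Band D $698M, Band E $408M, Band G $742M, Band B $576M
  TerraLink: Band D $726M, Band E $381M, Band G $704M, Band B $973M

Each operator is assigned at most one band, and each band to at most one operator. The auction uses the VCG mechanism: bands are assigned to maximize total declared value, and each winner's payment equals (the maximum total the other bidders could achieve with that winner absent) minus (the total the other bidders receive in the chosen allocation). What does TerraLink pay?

TerraLink pays $430M.

Efficient allocation: OrbitCom→Band D ($917M), AzureWave→Band E ($133M), ClearBand→Band G ($742M), TerraLink→Band B ($973M); total welfare W = $2765M.
TerraLink receives Band B at value $973M, so the others get W − 973 = $1792M.
Without TerraLink: best allocation of the remaining 3 bidders over all 4 bands is OrbitCom→Band D ($917M), AzureWave→Band B ($563M), ClearBand→Band G ($742M), total $2222M.
VCG payment = (others' best without TerraLink) − (others' welfare with TerraLink) = 2222 − 1792 = $430M.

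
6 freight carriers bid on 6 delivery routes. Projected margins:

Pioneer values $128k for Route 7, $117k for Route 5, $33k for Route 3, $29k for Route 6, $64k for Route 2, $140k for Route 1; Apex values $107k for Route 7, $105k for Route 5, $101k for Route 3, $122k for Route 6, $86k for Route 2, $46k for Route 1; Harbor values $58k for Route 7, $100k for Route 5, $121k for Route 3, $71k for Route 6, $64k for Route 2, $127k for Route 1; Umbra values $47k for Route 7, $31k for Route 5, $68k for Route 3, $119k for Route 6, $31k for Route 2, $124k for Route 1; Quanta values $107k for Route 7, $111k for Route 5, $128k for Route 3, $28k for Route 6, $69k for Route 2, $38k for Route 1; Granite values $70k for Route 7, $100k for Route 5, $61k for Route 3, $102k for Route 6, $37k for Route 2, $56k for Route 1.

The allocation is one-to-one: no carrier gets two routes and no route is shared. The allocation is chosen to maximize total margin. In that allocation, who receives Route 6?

Umbra receives Route 6.

This is a one-to-one assignment (maximum-weight bipartite matching).
Optimal: Pioneer→Route 7 ($128k), Apex→Route 2 ($86k), Harbor→Route 1 ($127k), Umbra→Route 6 ($119k), Quanta→Route 3 ($128k), Granite→Route 5 ($100k) — total 128+86+127+119+128+100 = $688k.
Max-entry greedy (repeatedly take the single best remaining cell) gives $591k, worse by 97.
Swapping Umbra↔Apex (Umbra→Route 2 $31k, Apex→Route 6 $122k) loses 52.
No other one-to-one assignment exceeds $688k.
Umbra's own top route is Route 1 ($124k), but forcing Umbra→Route 1 and reassigning the rest optimally gives only $672k — worse by 16.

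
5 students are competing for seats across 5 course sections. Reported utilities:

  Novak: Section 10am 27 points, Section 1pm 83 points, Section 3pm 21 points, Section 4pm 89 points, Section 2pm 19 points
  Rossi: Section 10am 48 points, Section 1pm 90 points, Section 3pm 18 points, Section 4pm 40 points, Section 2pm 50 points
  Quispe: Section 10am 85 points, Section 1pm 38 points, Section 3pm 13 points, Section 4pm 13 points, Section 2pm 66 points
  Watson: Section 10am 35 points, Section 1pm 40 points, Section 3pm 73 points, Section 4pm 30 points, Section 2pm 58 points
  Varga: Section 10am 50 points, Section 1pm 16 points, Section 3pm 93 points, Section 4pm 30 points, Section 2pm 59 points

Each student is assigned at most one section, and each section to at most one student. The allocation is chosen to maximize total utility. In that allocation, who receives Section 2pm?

Optimal: Novak→Section 4pm (89 points), Rossi→Section 1pm (90 points), Quispe→Section 10am (85 points), Watson→Section 2pm (58 points), Varga→Section 3pm (93 points) — total 89+90+85+58+93 = 415 points.
Next-best assignment: Novak→Section 4pm, Rossi→Section 1pm, Quispe→Section 10am, Watson→Section 3pm, Varga→Section 2pm = 396 points.
Every other assignment is strictly worse.
Watson's own top section is Section 3pm (73 points), but forcing Watson→Section 3pm and reassigning the rest optimally gives only 396 points — worse by 19.

Watson receives Section 2pm.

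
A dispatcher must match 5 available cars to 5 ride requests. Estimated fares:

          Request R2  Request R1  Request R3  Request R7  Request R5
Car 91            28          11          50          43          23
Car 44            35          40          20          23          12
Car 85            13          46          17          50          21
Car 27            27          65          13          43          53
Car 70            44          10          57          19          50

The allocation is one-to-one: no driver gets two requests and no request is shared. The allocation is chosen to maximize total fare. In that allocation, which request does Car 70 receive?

Car 70 receives Request R5.

Treat this as an assignment problem: match each driver to one request.
Optimal: Car 91→Request R3 ($50), Car 44→Request R2 ($35), Car 85→Request R7 ($50), Car 27→Request R1 ($65), Car 70→Request R5 ($50) — total 50+35+50+65+50 = $250.
Column-greedy (each request in turn goes to its best remaining driver) gives $221, worse by 29.
Checked against all permutations: $250 is optimal.
Car 70's own top request is Request R3 ($57), but forcing Car 70→Request R3 and reassigning the rest optimally gives only $234 — worse by 16.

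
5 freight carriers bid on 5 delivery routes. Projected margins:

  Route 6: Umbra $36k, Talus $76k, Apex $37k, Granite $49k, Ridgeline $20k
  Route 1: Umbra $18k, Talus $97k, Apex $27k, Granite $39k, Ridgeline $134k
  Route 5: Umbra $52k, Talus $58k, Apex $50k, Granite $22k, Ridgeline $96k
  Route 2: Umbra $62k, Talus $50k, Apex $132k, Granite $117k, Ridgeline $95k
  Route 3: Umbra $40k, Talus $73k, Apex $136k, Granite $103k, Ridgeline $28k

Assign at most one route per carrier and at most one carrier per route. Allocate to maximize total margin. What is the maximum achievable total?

Optimal: Umbra→Route 5 ($52k), Talus→Route 6 ($76k), Apex→Route 3 ($136k), Granite→Route 2 ($117k), Ridgeline→Route 1 ($134k) — total 52+76+136+117+134 = $515k.
Row-greedy (each carrier in turn takes its best remaining route) gives $440k, worse by 75.
Every other assignment is strictly worse.

Maximum total: $515k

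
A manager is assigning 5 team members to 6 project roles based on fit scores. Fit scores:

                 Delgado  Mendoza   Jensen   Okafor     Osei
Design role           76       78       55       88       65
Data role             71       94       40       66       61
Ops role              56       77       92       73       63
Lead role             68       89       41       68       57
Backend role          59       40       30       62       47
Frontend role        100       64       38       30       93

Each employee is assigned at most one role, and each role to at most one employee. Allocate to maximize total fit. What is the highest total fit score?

Optimal: Delgado→Lead role (68 pts), Mendoza→Data role (94 pts), Jensen→Ops role (92 pts), Okafor→Design role (88 pts), Osei→Frontend role (93 pts) — total 68+94+92+88+93 = 435 pts.
Max-entry greedy (repeatedly take the single best remaining cell) gives 431 pts, worse by 4.
Swapping Delgado↔Jensen (Delgado→Ops role 56 pts, Jensen→Lead role 41 pts) loses 63.
Every other assignment is strictly worse.

Maximum total: 435 pts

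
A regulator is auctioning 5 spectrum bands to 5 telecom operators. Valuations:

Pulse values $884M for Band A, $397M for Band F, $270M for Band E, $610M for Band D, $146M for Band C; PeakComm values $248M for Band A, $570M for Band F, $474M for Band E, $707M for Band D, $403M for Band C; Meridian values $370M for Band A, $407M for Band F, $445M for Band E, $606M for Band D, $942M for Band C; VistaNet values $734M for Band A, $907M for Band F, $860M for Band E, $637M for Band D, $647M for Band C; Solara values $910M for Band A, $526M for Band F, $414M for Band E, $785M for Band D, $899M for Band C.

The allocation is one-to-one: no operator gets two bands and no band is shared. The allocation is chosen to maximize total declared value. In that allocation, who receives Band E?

VistaNet receives Band E.

Optimal: Pulse→Band A ($884M), PeakComm→Band F ($570M), Meridian→Band C ($942M), VistaNet→Band E ($860M), Solara→Band D ($785M) — total 884+570+942+860+785 = $4041M.
Row-greedy (each operator in turn takes its best remaining band) gives $3854M, worse by 187.
VistaNet's own top band is Band F ($907M), but forcing VistaNet→Band F and reassigning the rest optimally gives only $3992M — worse by 49.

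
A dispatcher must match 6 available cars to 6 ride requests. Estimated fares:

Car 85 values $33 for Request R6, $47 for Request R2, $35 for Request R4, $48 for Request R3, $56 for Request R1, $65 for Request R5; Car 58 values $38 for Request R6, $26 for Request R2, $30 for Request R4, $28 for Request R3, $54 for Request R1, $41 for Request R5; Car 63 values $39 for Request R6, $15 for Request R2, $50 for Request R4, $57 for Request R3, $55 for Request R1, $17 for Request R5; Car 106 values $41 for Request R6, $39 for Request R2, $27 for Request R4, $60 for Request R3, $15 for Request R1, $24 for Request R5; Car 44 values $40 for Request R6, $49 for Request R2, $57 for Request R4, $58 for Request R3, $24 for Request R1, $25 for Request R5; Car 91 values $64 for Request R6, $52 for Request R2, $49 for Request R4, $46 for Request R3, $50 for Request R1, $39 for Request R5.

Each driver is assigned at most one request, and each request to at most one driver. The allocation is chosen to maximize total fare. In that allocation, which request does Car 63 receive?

Optimal: Car 85→Request R5 ($65), Car 58→Request R1 ($54), Car 63→Request R4 ($50), Car 106→Request R3 ($60), Car 44→Request R2 ($49), Car 91→Request R6 ($64) — total 65+54+50+60+49+64 = $342.
Max-entry greedy (repeatedly take the single best remaining cell) gives $327, worse by 15.
No other one-to-one assignment exceeds $342.
Car 63's own top request is Request R3 ($57), but forcing Car 63→Request R3 and reassigning the rest optimally gives only $336 — worse by 6.

Car 63 receives Request R4.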